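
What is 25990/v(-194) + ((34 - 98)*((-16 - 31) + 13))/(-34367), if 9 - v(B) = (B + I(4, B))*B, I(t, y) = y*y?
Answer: -14912736902/249633536819 ≈ -0.059739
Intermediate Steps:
I(t, y) = y²
v(B) = 9 - B*(B + B²) (v(B) = 9 - (B + B²)*B = 9 - B*(B + B²))
25990/v(-194) + ((34 - 98)*((-16 - 31) + 13))/(-34367) = 25990/(9 - 1*(-194)² - 1*(-194)³) + ((34 - 98)*((-16 - 31) + 13))/(-34367) = 25990/(9 - 1*37636 - 1*(-7301384)) - 64*(-47 + 13)*(-1/34367) = 25990/(9 - 37636 + 7301384) - 64*(-34)*(-1/34367) = 25990/7263757 + 2176*(-1/34367) = 25990*(1/7263757) - 2176/34367 = 25990/7263757 - 2176/34367 = -14912736902/249633536819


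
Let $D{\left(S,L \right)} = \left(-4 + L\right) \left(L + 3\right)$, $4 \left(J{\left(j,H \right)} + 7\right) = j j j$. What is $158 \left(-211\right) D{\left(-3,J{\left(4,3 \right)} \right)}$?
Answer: $-2000280$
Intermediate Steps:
$J{\left(j,H \right)} = -7 + \frac{j^{3}}{4}$ ($J{\left(j,H \right)} = -7 + \frac{j j j}{4} = -7 + \frac{j^{2} j}{4} = -7 + \frac{j^{3}}{4}$)
$D{\left(S,L \right)} = \left(-4 + L\right) \left(3 + L\right)$
$158 \left(-211\right) D{\left(-3,J{\left(4,3 \right)} \right)} = 158 \left(-211\right) \left(-12 + \left(-7 + \frac{4^{3}}{4}\right)^{2} - \left(-7 + \frac{4^{3}}{4}\right)\right) = - 33338 \left(-12 + \left(-7 + \frac{1}{4} \cdot 64\right)^{2} - \left(-7 + \frac{1}{4} \cdot 64\right)\right) = - 33338 \left(-12 + \left(-7 + 16\right)^{2} - \left(-7 + 16\right)\right) = - 33338 \left(-12 + 9^{2} - 9\right) = - 33338 \left(-12 + 81 - 9\right) = \left(-33338\right) 60 = -2000280$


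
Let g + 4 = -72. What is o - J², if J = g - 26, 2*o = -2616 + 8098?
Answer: -7663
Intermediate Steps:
o = 2741 (o = (-2616 + 8098)/2 = (½)*5482 = 2741)
g = -76 (g = -4 - 72 = -76)
J = -102 (J = -76 - 26 = -102)
o - J² = 2741 - 1*(-102)² = 2741 - 1*10404 = 2741 - 10404 = -7663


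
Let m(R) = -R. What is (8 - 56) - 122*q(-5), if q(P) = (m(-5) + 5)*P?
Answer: 6052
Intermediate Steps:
q(P) = 10*P (q(P) = (-1*(-5) + 5)*P = (5 + 5)*P = 10*P)
(8 - 56) - 122*q(-5) = (8 - 56) - 1220*(-5) = -48 - 122*(-50) = -48 + 6100 = 6052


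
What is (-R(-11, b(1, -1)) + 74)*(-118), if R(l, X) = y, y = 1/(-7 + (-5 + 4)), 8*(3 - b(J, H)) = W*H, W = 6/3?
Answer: -34987/4 ≈ -8746.8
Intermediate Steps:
W = 2 (W = 6*(⅓) = 2)
b(J, H) = 3 - H/4
y = -⅛ (y = 1/(-7 - 1) = 1/(-8) = -⅛ ≈ -0.12500)
R(l, X) = -⅛
(-R(-11, b(1, -1)) + 74)*(-118) = (-1*(-⅛) + 74)*(-118) = (⅛ + 74)*(-118) = (593/8)*(-118) = -34987/4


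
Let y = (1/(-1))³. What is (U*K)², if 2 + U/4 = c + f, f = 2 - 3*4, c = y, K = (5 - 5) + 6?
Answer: 97344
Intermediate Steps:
K = 6 (K = 0 + 6 = 6)
y = -1 (y = (-1)³ = -1)
c = -1
f = -10 (f = 2 - 12 = -10)
U = -52 (U = -8 + 4*(-1 - 10) = -8 + 4*(-11) = -8 - 44 = -52)
(U*K)² = (-52*6)² = (-312)² = 97344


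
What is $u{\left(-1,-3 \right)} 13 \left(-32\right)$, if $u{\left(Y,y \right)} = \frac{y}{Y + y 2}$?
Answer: $- \frac{1248}{7} \approx -178.29$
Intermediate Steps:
$u{\left(Y,y \right)} = \frac{y}{Y + 2 y}$
$u{\left(-1,-3 \right)} 13 \left(-32\right) = - \frac{3}{-1 + 2 \left(-3\right)} 13 \left(-32\right) = - \frac{3}{-1 - 6} \cdot 13 \left(-32\right) = - \frac{3}{-7} \cdot 13 \left(-32\right) = \left(-3\right) \left(- \frac{1}{7}\right) 13 \left(-32\right) = \frac{3}{7} \cdot 13 \left(-32\right) = \frac{39}{7} \left(-32\right) = - \frac{1248}{7}$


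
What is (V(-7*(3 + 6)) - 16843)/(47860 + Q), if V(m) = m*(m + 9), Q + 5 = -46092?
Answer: -13441/1763 ≈ -7.6239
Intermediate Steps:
Q = -46097 (Q = -5 - 46092 = -46097)
V(m) = m*(9 + m)
(V(-7*(3 + 6)) - 16843)/(47860 + Q) = ((-7*(3 + 6))*(9 - 7*(3 + 6)) - 16843)/(47860 - 46097) = ((-7*9)*(9 - 7*9) - 16843)/1763 = (-63*(9 - 63) - 16843)*(1/1763) = (-63*(-54) - 16843)*(1/1763) = (3402 - 16843)*(1/1763) = -13441*1/1763 = -13441/1763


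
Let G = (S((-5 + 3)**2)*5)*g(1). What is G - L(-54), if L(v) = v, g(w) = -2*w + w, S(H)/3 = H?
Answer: -6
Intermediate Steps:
S(H) = 3*H
g(w) = -w
G = -60 (G = ((3*(-5 + 3)**2)*5)*(-1*1) = ((3*(-2)**2)*5)*(-1) = ((3*4)*5)*(-1) = (12*5)*(-1) = 60*(-1) = -60)
G - L(-54) = -60 - 1*(-54) = -60 + 54 = -6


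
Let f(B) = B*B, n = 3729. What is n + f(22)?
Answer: 4213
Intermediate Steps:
f(B) = B²
n + f(22) = 3729 + 22² = 3729 + 484 = 4213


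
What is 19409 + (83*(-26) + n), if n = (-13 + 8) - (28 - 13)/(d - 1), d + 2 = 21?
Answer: 103471/6 ≈ 17245.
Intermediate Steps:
d = 19 (d = -2 + 21 = 19)
n = -35/6 (n = (-13 + 8) - (28 - 13)/(19 - 1) = -5 - 15/18 = -5 - 1*5/6 = -5 - 5/6 = -35/6 ≈ -5.8333)
19409 + (83*(-26) + n) = 19409 + (83*(-26) - 35/6) = 19409 + (-2158 - 35/6) = 19409 - 12983/6 = 103471/6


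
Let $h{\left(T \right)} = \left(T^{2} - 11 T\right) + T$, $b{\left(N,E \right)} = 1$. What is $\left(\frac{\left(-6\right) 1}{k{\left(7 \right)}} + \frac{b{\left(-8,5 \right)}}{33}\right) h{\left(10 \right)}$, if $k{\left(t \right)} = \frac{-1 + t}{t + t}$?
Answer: $0$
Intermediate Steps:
$k{\left(t \right)} = \frac{-1 + t}{2 t}$
$h{\left(T \right)} = T^{2} - 10 T$
$\left(\frac{\left(-6\right) 1}{k{\left(7 \right)}} + \frac{b{\left(-8,5 \right)}}{33}\right) h{\left(10 \right)} = \left(\frac{\left(-6\right) 1}{\frac{1}{2} \cdot \frac{1}{7} \left(-1 + 7\right)} + 1 \cdot \frac{1}{33}\right) 10 \left(-10 + 10\right) = \left(- \frac{6}{\frac{1}{2} \cdot \frac{1}{7} \cdot 6} + 1 \cdot \frac{1}{33}\right) 10 \cdot 0 = \left(- \frac{6}{\frac{3}{7}} + \frac{1}{33}\right) 0 = \left(\left(-6\right) \frac{7}{3} + \frac{1}{33}\right) 0 = \left(-14 + \frac{1}{33}\right) 0 = \left(- \frac{461}{33}\right) 0 = 0$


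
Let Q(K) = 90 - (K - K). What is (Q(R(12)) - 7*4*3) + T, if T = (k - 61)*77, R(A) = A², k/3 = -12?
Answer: -7463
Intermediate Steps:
k = -36 (k = 3*(-12) = -36)
T = -7469 (T = (-36 - 61)*77 = -97*77 = -7469)
Q(K) = 90 (Q(K) = 90 - 1*0 = 90 + 0 = 90)
(Q(R(12)) - 7*4*3) + T = (90 - 7*4*3) - 7469 = (90 - 28*3) - 7469 = (90 - 84) - 7469 = 6 - 7469 = -7463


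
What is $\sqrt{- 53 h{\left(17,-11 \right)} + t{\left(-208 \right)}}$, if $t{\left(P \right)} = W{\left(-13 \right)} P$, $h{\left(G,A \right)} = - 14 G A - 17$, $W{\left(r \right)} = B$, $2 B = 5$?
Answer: $i \sqrt{138373} \approx 371.99 i$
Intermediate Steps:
$B = \frac{5}{2}$ ($B = \frac{1}{2} \cdot 5 = \frac{5}{2} \approx 2.5$)
$W{\left(r \right)} = \frac{5}{2}$
$h{\left(G,A \right)} = -17 - 14 A G$ ($h{\left(G,A \right)} = - 14 A G - 17 = -17 - 14 A G$)
$t{\left(P \right)} = \frac{5 P}{2}$
$\sqrt{- 53 h{\left(17,-11 \right)} + t{\left(-208 \right)}} = \sqrt{- 53 \left(-17 - \left(-154\right) 17\right) + \frac{5}{2} \left(-208\right)} = \sqrt{- 53 \left(-17 + 2618\right) - 520} = \sqrt{\left(-53\right) 2601 - 520} = \sqrt{-137853 - 520} = \sqrt{-138373} = i \sqrt{138373}$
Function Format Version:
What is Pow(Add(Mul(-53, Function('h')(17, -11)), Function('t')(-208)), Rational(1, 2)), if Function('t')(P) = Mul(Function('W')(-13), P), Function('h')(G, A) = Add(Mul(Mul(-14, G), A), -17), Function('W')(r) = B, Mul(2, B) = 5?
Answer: Mul(I, Pow(138373, Rational(1, 2))) ≈ Mul(371.99, I)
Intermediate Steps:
B = Rational(5, 2) (B = Mul(Rational(1, 2), 5) = Rational(5, 2) ≈ 2.5000)
Function('W')(r) = Rational(5, 2)
Function('h')(G, A) = Add(-17, Mul(-14, A, G)) (Function('h')(G, A) = Add(Mul(-14, A, G), -17) = Add(-17, Mul(-14, A, G)))
Function('t')(P) = Mul(Rational(5, 2), P)
Pow(Add(Mul(-53, Function('h')(17, -11)), Function('t')(-208)), Rational(1, 2)) = Pow(Add(Mul(-53, Add(-17, Mul(-14, -11, 17))), Mul(Rational(5, 2), -208)), Rational(1, 2)) = Pow(Add(Mul(-53, Add(-17, 2618)), -520), Rational(1, 2)) = Pow(Add(Mul(-53, 2601), -520), Rational(1, 2)) = Pow(Add(-137853, -520), Rational(1, 2)) = Pow(-138373, Rational(1, 2)) = Mul(I, Pow(138373, Rational(1, 2)))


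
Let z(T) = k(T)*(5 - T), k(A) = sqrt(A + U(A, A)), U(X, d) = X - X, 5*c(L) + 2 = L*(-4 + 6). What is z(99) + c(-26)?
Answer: -54/5 - 282*sqrt(11) ≈ -946.09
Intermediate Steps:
c(L) = -2/5 + 2*L/5 (c(L) = -2/5 + (L*(-4 + 6))/5 = -2/5 + (L*2)/5 = -2/5 + (2*L)/5 = -2/5 + 2*L/5)
U(X, d) = 0
k(A) = sqrt(A) (k(A) = sqrt(A + 0) = sqrt(A))
z(T) = sqrt(T)*(5 - T)
z(99) + c(-26) = sqrt(99)*(5 - 1*99) + (-2/5 + (2/5)*(-26)) = (3*sqrt(11))*(5 - 99) + (-2/5 - 52/5) = (3*sqrt(11))*(-94) - 54/5 = -282*sqrt(11) - 54/5 = -54/5 - 282*sqrt(11)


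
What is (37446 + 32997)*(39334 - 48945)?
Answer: -677027673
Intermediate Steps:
(37446 + 32997)*(39334 - 48945) = 70443*(-9611) = -677027673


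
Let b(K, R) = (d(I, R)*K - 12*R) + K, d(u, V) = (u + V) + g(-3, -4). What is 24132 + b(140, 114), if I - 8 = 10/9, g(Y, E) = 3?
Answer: 365036/9 ≈ 40560.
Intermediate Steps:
I = 82/9 (I = 8 + 10/9 = 82/9 ≈ 9.1111)
d(u, V) = 3 + V + u (d(u, V) = (u + V) + 3 = (V + u) + 3 = 3 + V + u)
b(K, R) = K - 12*R + K*(109/9 + R) (b(K, R) = ((3 + R + 82/9)*K - 12*R) + K = ((109/9 + R)*K - 12*R) + K = (K*(109/9 + R) - 12*R) + K = (-12*R + K*(109/9 + R)) + K = K - 12*R + K*(109/9 + R))
24132 + b(140, 114) = 24132 + (-12*114 + (118/9)*140 + 140*114) = 24132 + (-1368 + 16520/9 + 15960) = 24132 + 147848/9 = 365036/9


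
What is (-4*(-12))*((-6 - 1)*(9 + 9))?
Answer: -6048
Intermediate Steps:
(-4*(-12))*((-6 - 1)*(9 + 9)) = 48*(-7*18) = 48*(-126) = -6048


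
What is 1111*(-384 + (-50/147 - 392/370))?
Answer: -11644326562/27195 ≈ -4.2818e+5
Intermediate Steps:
1111*(-384 + (-50/147 - 392/370)) = 1111*(-384 + (-50*1/147 - 392*1/370)) = 1111*(-384 + (-50/147 - 196/185)) = 1111*(-384 - 38062/27195) = 1111*(-10480942/27195) = -11644326562/27195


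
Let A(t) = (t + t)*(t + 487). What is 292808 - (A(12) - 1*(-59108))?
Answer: 221724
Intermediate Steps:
A(t) = 2*t*(487 + t) (A(t) = (2*t)*(487 + t) = 2*t*(487 + t))
292808 - (A(12) - 1*(-59108)) = 292808 - (2*12*(487 + 12) - 1*(-59108)) = 292808 - (2*12*499 + 59108) = 292808 - (11976 + 59108) = 292808 - 1*71084 = 292808 - 71084 = 221724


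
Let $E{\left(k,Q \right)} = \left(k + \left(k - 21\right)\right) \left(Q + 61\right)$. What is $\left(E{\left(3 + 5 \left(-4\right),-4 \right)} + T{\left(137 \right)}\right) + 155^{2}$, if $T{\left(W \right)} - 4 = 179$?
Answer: $21073$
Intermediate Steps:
$T{\left(W \right)} = 183$ ($T{\left(W \right)} = 4 + 179 = 183$)
$E{\left(k,Q \right)} = \left(-21 + 2 k\right) \left(61 + Q\right)$ ($E{\left(k,Q \right)} = \left(k + \left(-21 + k\right)\right) \left(61 + Q\right) = \left(-21 + 2 k\right) \left(61 + Q\right)$)
$\left(E{\left(3 + 5 \left(-4\right),-4 \right)} + T{\left(137 \right)}\right) + 155^{2} = \left(\left(-1281 - -84 + 122 \left(3 + 5 \left(-4\right)\right) + 2 \left(-4\right) \left(3 + 5 \left(-4\right)\right)\right) + 183\right) + 155^{2} = \left(\left(-1281 + 84 + 122 \left(3 - 20\right) + 2 \left(-4\right) \left(3 - 20\right)\right) + 183\right) + 24025 = \left(\left(-1281 + 84 + 122 \left(-17\right) + 2 \left(-4\right) \left(-17\right)\right) + 183\right) + 24025 = \left(\left(-1281 + 84 - 2074 + 136\right) + 183\right) + 24025 = \left(-3135 + 183\right) + 24025 = -2952 + 24025 = 21073$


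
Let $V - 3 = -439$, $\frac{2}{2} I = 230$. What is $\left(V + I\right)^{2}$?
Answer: $42436$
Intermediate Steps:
$I = 230$
$V = -436$ ($V = 3 - 439 = -436$)
$\left(V + I\right)^{2} = \left(-436 + 230\right)^{2} = \left(-206\right)^{2} = 42436$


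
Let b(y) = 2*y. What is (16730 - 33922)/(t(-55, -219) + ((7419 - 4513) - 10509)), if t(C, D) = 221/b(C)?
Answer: 1891120/836551 ≈ 2.2606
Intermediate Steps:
t(C, D) = 221/(2*C) (t(C, D) = 221/((2*C)) = 221*(1/(2*C)) = 221/(2*C))
(16730 - 33922)/(t(-55, -219) + ((7419 - 4513) - 10509)) = (16730 - 33922)/((221/2)/(-55) + ((7419 - 4513) - 10509)) = -17192/((221/2)*(-1/55) + (2906 - 10509)) = -17192/(-221/110 - 7603) = -17192/(-836551/110) = -17192*(-110/836551) = 1891120/836551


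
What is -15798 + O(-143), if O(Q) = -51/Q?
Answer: -2259063/143 ≈ -15798.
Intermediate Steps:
-15798 + O(-143) = -15798 - 51/(-143) = -15798 - 51*(-1/143) = -15798 + 51/143 = -2259063/143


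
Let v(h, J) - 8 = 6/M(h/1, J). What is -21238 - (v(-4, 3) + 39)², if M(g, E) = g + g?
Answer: -374033/16 ≈ -23377.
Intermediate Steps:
M(g, E) = 2*g
v(h, J) = 8 + 3/h (v(h, J) = 8 + 6/((2*(h/1))) = 8 + 6/((2*(h*1))) = 8 + 6/((2*h)) = 8 + 6*(1/(2*h)) = 8 + 3/h)
-21238 - (v(-4, 3) + 39)² = -21238 - ((8 + 3/(-4)) + 39)² = -21238 - ((8 + 3*(-¼)) + 39)² = -21238 - ((8 - ¾) + 39)² = -21238 - (29/4 + 39)² = -21238 - (185/4)² = -21238 - 1*34225/16 = -21238 - 34225/16 = -374033/16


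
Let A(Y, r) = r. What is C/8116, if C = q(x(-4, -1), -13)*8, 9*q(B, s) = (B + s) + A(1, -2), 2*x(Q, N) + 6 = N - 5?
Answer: -14/6087 ≈ -0.0023000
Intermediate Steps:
x(Q, N) = -11/2 + N/2 (x(Q, N) = -3 + (N - 5)/2 = -3 + (-5 + N)/2 = -3 + (-5/2 + N/2) = -11/2 + N/2)
q(B, s) = -2/9 + B/9 + s/9 (q(B, s) = ((B + s) - 2)/9 = (-2 + B + s)/9 = -2/9 + B/9 + s/9)
C = -56/3 (C = (-2/9 + (-11/2 + (½)*(-1))/9 + (⅑)*(-13))*8 = (-2/9 + (-11/2 - ½)/9 - 13/9)*8 = (-2/9 + (⅑)*(-6) - 13/9)*8 = (-2/9 - ⅔ - 13/9)*8 = -7/3*8 = -56/3 ≈ -18.667)
C/8116 = -56/3/8116 = -56/3*1/8116 = -14/6087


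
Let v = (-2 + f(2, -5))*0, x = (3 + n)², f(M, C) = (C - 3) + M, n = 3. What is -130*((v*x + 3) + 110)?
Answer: -14690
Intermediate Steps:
f(M, C) = -3 + C + M (f(M, C) = (-3 + C) + M = -3 + C + M)
x = 36 (x = (3 + 3)² = 6² = 36)
v = 0 (v = (-2 + (-3 - 5 + 2))*0 = (-2 - 6)*0 = -8*0 = 0)
-130*((v*x + 3) + 110) = -130*((0*36 + 3) + 110) = -130*((0 + 3) + 110) = -130*(3 + 110) = -130*113 = -14690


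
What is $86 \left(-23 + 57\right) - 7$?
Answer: $2917$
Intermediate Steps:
$86 \left(-23 + 57\right) - 7 = 86 \cdot 34 - 7 = 2924 - 7 = 2917$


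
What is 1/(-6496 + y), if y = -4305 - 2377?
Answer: -1/13178 ≈ -7.5884e-5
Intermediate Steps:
y = -6682
1/(-6496 + y) = 1/(-6496 - 6682) = 1/(-13178) = -1/13178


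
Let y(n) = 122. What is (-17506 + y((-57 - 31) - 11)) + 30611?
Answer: 13227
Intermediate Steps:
(-17506 + y((-57 - 31) - 11)) + 30611 = (-17506 + 122) + 30611 = -17384 + 30611 = 13227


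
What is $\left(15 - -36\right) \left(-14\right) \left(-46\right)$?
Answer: $32844$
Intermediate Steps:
$\left(15 - -36\right) \left(-14\right) \left(-46\right) = \left(15 + 36\right) \left(-14\right) \left(-46\right) = 51 \left(-14\right) \left(-46\right) = \left(-714\right) \left(-46\right) = 32844$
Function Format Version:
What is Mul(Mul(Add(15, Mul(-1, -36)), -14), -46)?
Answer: 32844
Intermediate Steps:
Mul(Mul(Add(15, Mul(-1, -36)), -14), -46) = Mul(Mul(Add(15, 36), -14), -46) = Mul(Mul(51, -14), -46) = Mul(-714, -46) = 32844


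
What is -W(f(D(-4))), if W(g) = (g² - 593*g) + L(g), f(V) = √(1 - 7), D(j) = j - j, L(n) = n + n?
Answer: 6 + 591*I*√6 ≈ 6.0 + 1447.6*I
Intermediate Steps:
L(n) = 2*n
D(j) = 0
f(V) = I*√6 (f(V) = √(-6) = I*√6)
W(g) = g² - 591*g (W(g) = (g² - 593*g) + 2*g = g² - 591*g)
-W(f(D(-4))) = -I*√6*(-591 + I*√6)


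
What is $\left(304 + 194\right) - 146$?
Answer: $352$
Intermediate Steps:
$\left(304 + 194\right) - 146 = 498 - 146 = 352$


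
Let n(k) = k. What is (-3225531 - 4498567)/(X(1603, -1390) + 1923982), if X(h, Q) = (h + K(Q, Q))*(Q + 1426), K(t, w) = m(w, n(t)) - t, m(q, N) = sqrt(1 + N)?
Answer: -3923320407385/1031982148261 + 69516882*I*sqrt(1389)/1031982148261 ≈ -3.8017 + 0.0025106*I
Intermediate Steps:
K(t, w) = sqrt(1 + t) - t
X(h, Q) = (1426 + Q)*(h + sqrt(1 + Q) - Q) (X(h, Q) = (h + (sqrt(1 + Q) - Q))*(Q + 1426) = (h + sqrt(1 + Q) - Q)*(1426 + Q) = (1426 + Q)*(h + sqrt(1 + Q) - Q))
(-3225531 - 4498567)/(X(1603, -1390) + 1923982) = (-3225531 - 4498567)/((-1426*(-1390) + 1426*1603 + 1426*sqrt(1 - 1390) - 1390*1603 - 1*(-1390)*(-1390 - sqrt(1 - 1390))) + 1923982) = -7724098/((1982140 + 2285878 + 1426*sqrt(-1389) - 2228170 - 1*(-1390)*(-1390 - sqrt(-1389))) + 1923982) = -7724098/((1982140 + 2285878 + 1426*(I*sqrt(1389)) - 2228170 - 1*(-1390)*(-1390 - I*sqrt(1389))) + 1923982) = -7724098/((1982140 + 2285878 + 1426*I*sqrt(1389) - 2228170 - 1*(-1390)*(-1390 - I*sqrt(1389))) + 1923982) = -7724098/((1982140 + 2285878 + 1426*I*sqrt(1389) - 2228170 + (-1932100 - 1390*I*sqrt(1389))) + 1923982) = -7724098/((107748 + 36*I*sqrt(1389)) + 1923982) = -7724098/(2031730 + 36*I*sqrt(1389))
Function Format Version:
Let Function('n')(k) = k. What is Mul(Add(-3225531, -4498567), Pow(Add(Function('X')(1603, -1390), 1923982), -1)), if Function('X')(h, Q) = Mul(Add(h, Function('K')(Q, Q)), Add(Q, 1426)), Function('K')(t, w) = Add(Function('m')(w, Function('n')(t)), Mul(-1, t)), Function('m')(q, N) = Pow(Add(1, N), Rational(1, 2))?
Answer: Add(Rational(-3923320407385, 1031982148261), Mul(Rational(69516882, 1031982148261), I, Pow(1389, Rational(1, 2)))) ≈ Add(-3.8017, Mul(0.0025106, I))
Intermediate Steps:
Function('K')(t, w) = Add(Pow(Add(1, t), Rational(1, 2)), Mul(-1, t))
Function('X')(h, Q) = Mul(Add(1426, Q), Add(h, Pow(Add(1, Q), Rational(1, 2)), Mul(-1, Q))) (Function('X')(h, Q) = Mul(Add(h, Add(Pow(Add(1, Q), Rational(1, 2)), Mul(-1, Q))), Add(Q, 1426)) = Mul(Add(h, Pow(Add(1, Q), Rational(1, 2)), Mul(-1, Q)), Add(1426, Q)) = Mul(Add(1426, Q), Add(h, Pow(Add(1, Q), Rational(1, 2)), Mul(-1, Q))))
Mul(Add(-3225531, -4498567), Pow(Add(Function('X')(1603, -1390), 1923982), -1)) = Mul(Add(-3225531, -4498567), Pow(Add(Add(Mul(-1426, -1390), Mul(1426, 1603), Mul(1426, Pow(Add(1, -1390), Rational(1, 2))), Mul(-1390, 1603), Mul(-1, -1390, Add(-1390, Mul(-1, Pow(Add(1, -1390), Rational(1, 2)))))), 1923982), -1)) = Mul(-7724098, Pow(Add(Add(1982140, 2285878, Mul(1426, Pow(-1389, Rational(1, 2))), -2228170, Mul(-1, -1390, Add(-1390, Mul(-1, Pow(-1389, Rational(1, 2)))))), 1923982), -1)) = Mul(-7724098, Pow(Add(Add(1982140, 2285878, Mul(1426, Mul(I, Pow(1389, Rational(1, 2)))), -2228170, Mul(-1, -1390, Add(-1390, Mul(-1, Mul(I, Pow(1389, Rational(1, 2))))))), 1923982), -1)) = Mul(-7724098, Pow(Add(Add(1982140, 2285878, Mul(1426, I, Pow(1389, Rational(1, 2))), -2228170, Mul(-1, -1390, Add(-1390, Mul(-1, I, Pow(1389, Rational(1, 2)))))), 1923982), -1)) = Mul(-7724098, Pow(Add(Add(1982140, 2285878, Mul(1426, I, Pow(1389, Rational(1, 2))), -2228170, Add(-1932100, Mul(-1390, I, Pow(1389, Rational(1, 2))))), 1923982), -1)) = Mul(-7724098, Pow(Add(Add(107748, Mul(36, I, Pow(1389, Rational(1, 2)))), 1923982), -1)) = Mul(-7724098, Pow(Add(2031730, Mul(36, I, Pow(1389, Rational(1, 2)))), -1))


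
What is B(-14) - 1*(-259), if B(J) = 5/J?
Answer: 3621/14 ≈ 258.64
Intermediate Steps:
B(-14) - 1*(-259) = 5/(-14) - 1*(-259) = 5*(-1/14) + 259 = -5/14 + 259 = 3621/14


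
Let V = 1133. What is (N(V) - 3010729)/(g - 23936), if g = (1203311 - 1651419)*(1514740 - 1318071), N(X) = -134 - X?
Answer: 752999/22032244047 ≈ 3.4177e-5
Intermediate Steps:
g = -88128952252 (g = -448108*196669 = -88128952252)
(N(V) - 3010729)/(g - 23936) = ((-134 - 1*1133) - 3010729)/(-88128952252 - 23936) = ((-134 - 1133) - 3010729)/(-88128976188) = (-1267 - 3010729)*(-1/88128976188) = -3011996*(-1/88128976188) = 752999/22032244047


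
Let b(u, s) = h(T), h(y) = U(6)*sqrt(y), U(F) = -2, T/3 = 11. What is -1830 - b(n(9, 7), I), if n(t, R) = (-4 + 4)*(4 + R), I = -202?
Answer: -1830 + 2*sqrt(33) ≈ -1818.5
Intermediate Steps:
T = 33 (T = 3*11 = 33)
h(y) = -2*sqrt(y)
n(t, R) = 0 (n(t, R) = 0*(4 + R) = 0)
b(u, s) = -2*sqrt(33)
-1830 - b(n(9, 7), I) = -1830 - (-2)*sqrt(33) = -1830 + 2*sqrt(33)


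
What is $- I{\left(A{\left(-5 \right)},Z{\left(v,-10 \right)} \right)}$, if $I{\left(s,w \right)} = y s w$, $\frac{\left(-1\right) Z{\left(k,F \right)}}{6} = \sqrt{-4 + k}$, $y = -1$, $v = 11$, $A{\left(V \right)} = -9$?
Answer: $54 \sqrt{7} \approx 142.87$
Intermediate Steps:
$Z{\left(k,F \right)} = - 6 \sqrt{-4 + k}$
$I{\left(s,w \right)} = - s w$
$- I{\left(A{\left(-5 \right)},Z{\left(v,-10 \right)} \right)} = - \left(-1\right) \left(-9\right) \left(- 6 \sqrt{-4 + 11}\right) = - \left(-1\right) \left(-9\right) \left(- 6 \sqrt{7}\right) = - \left(-54\right) \sqrt{7} = 54 \sqrt{7}$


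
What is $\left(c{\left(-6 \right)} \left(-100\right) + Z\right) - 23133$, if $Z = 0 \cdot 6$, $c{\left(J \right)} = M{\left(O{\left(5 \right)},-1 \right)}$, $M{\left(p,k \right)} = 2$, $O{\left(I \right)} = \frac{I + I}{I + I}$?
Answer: $-23333$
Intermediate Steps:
$O{\left(I \right)} = 1$ ($O{\left(I \right)} = \frac{2 I}{2 I} = 2 I \frac{1}{2 I} = 1$)
$c{\left(J \right)} = 2$
$Z = 0$
$\left(c{\left(-6 \right)} \left(-100\right) + Z\right) - 23133 = \left(2 \left(-100\right) + 0\right) - 23133 = \left(-200 + 0\right) - 23133 = -200 - 23133 = -23333$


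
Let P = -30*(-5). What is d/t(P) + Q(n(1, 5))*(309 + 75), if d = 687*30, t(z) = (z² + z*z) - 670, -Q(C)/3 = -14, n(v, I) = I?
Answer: 71497485/4433 ≈ 16128.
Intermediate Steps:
Q(C) = 42 (Q(C) = -3*(-14) = 42)
P = 150
t(z) = -670 + 2*z² (t(z) = (z² + z²) - 670 = 2*z² - 670 = -670 + 2*z²)
d = 20610
d/t(P) + Q(n(1, 5))*(309 + 75) = 20610/(-670 + 2*150²) + 42*(309 + 75) = 20610/(-670 + 2*22500) + 42*384 = 20610/(-670 + 45000) + 16128 = 20610/44330 + 16128 = 20610*(1/44330) + 16128 = 2061/4433 + 16128 = 71497485/4433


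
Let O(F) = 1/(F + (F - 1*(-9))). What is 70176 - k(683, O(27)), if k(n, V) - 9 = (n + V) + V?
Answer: 4377490/63 ≈ 69484.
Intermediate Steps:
O(F) = 1/(9 + 2*F) (O(F) = 1/(F + (F + 9)) = 1/(F + (9 + F)) = 1/(9 + 2*F))
k(n, V) = 9 + n + 2*V (k(n, V) = 9 + ((n + V) + V) = 9 + ((V + n) + V) = 9 + (n + 2*V) = 9 + n + 2*V)
70176 - k(683, O(27)) = 70176 - (9 + 683 + 2/(9 + 2*27)) = 70176 - (9 + 683 + 2/(9 + 54)) = 70176 - (9 + 683 + 2/63) = 70176 - 1*43598/63 = 70176 - 43598/63 = 4377490/63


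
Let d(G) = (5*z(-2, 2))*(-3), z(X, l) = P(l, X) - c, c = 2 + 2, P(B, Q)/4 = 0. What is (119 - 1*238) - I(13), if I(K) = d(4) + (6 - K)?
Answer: -172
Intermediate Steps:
P(B, Q) = 0 (P(B, Q) = 4*0 = 0)
c = 4
z(X, l) = -4 (z(X, l) = 0 - 1*4 = 0 - 4 = -4)
d(G) = 60 (d(G) = (5*(-4))*(-3) = -20*(-3) = 60)
I(K) = 66 - K (I(K) = 60 + (6 - K) = 66 - K)
(119 - 1*238) - I(13) = (119 - 1*238) - (66 - 1*13) = (119 - 238) - (66 - 13) = -119 - 1*53 = -119 - 53 = -172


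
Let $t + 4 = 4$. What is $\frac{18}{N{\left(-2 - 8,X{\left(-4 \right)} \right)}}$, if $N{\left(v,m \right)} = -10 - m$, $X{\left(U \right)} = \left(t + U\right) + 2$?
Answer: $- \frac{9}{4} \approx -2.25$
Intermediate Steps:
$t = 0$ ($t = -4 + 4 = 0$)
$X{\left(U \right)} = 2 + U$ ($X{\left(U \right)} = \left(0 + U\right) + 2 = U + 2 = 2 + U$)
$\frac{18}{N{\left(-2 - 8,X{\left(-4 \right)} \right)}} = \frac{18}{-10 - \left(2 - 4\right)} = \frac{18}{-10 - -2} = \frac{18}{-10 + 2} = \frac{18}{-8} = 18 \left(- \frac{1}{8}\right) = - \frac{9}{4}$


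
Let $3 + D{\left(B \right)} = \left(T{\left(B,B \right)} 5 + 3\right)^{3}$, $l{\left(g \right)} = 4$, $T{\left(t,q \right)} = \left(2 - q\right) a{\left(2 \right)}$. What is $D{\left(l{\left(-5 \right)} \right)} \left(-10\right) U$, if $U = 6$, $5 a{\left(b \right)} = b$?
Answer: $240$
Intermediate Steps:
$a{\left(b \right)} = \frac{b}{5}$
$T{\left(t,q \right)} = \frac{4}{5} - \frac{2 q}{5}$ ($T{\left(t,q \right)} = \left(2 - q\right) \frac{1}{5} \cdot 2 = \left(2 - q\right) \frac{2}{5} = \frac{4}{5} - \frac{2 q}{5}$)
$D{\left(B \right)} = -3 + \left(7 - 2 B\right)^{3}$ ($D{\left(B \right)} = -3 + \left(\left(\frac{4}{5} - \frac{2 B}{5}\right) 5 + 3\right)^{3} = -3 + \left(\left(4 - 2 B\right) + 3\right)^{3} = -3 + \left(7 - 2 B\right)^{3}$)
$D{\left(l{\left(-5 \right)} \right)} \left(-10\right) U = \left(-3 - \left(-7 + 2 \cdot 4\right)^{3}\right) \left(-10\right) 6 = \left(-3 - \left(-7 + 8\right)^{3}\right) \left(-10\right) 6 = \left(-3 - 1^{3}\right) \left(-10\right) 6 = \left(-3 - 1\right) \left(-10\right) 6 = \left(-4\right) \left(-10\right) 6 = 40 \cdot 6 = 240$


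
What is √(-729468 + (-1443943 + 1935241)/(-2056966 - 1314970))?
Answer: I*√129594032582266029/421492 ≈ 854.09*I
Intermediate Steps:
√(-729468 + (-1443943 + 1935241)/(-2056966 - 1314970)) = √(-729468 + 491298/(-3371936)) = √(-729468 + 491298*(-1/3371936)) = √(-729468 - 245649/1685968) = √(-1229859950673/1685968) = I*√129594032582266029/421492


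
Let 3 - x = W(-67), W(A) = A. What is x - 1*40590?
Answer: -40520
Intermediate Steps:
x = 70 (x = 3 - 1*(-67) = 3 + 67 = 70)
x - 1*40590 = 70 - 1*40590 = 70 - 40590 = -40520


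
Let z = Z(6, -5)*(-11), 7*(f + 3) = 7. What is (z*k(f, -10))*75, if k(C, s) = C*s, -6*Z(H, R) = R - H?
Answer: -30250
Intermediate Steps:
Z(H, R) = -R/6 + H/6 (Z(H, R) = -(R - H)/6 = -R/6 + H/6)
f = -2 (f = -3 + (⅐)*7 = -3 + 1 = -2)
z = -121/6 (z = (-⅙*(-5) + (⅙)*6)*(-11) = (⅚ + 1)*(-11) = (11/6)*(-11) = -121/6 ≈ -20.167)
(z*k(f, -10))*75 = -(-121)*(-10)/3*75 = -121/6*20*75 = -1210/3*75 = -30250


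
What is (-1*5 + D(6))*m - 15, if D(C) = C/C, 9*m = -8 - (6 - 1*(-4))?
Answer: -7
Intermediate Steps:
m = -2 (m = (-8 - (6 - 1*(-4)))/9 = (-8 - (6 + 4))/9 = (-8 - 1*10)/9 = (-8 - 10)/9 = (⅑)*(-18) = -2)
D(C) = 1
(-1*5 + D(6))*m - 15 = (-1*5 + 1)*(-2) - 15 = (-5 + 1)*(-2) - 15 = -4*(-2) - 15 = 8 - 15 = -7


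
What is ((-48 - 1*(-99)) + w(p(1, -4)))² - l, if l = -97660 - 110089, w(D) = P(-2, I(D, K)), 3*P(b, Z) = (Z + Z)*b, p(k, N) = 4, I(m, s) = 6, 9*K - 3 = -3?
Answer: 209598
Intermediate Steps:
K = 0 (K = ⅓ + (⅑)*(-3) = ⅓ - ⅓ = 0)
P(b, Z) = 2*Z*b/3 (P(b, Z) = ((Z + Z)*b)/3 = ((2*Z)*b)/3 = (2*Z*b)/3 = 2*Z*b/3)
w(D) = -8 (w(D) = (⅔)*6*(-2) = -8)
l = -207749
((-48 - 1*(-99)) + w(p(1, -4)))² - l = ((-48 - 1*(-99)) - 8)² - 1*(-207749) = ((-48 + 99) - 8)² + 207749 = (51 - 8)² + 207749 = 43² + 207749 = 1849 + 207749 = 209598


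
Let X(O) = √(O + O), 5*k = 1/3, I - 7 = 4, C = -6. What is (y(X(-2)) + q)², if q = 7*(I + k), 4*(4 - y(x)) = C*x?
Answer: 1491259/225 + 2444*I/5 ≈ 6627.8 + 488.8*I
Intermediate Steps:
I = 11 (I = 7 + 4 = 11)
k = 1/15 (k = (⅕)/3 = (⅕)*(⅓) = 1/15 ≈ 0.066667)
X(O) = √2*√O (X(O) = √(2*O) = √2*√O)
y(x) = 4 + 3*x/2 (y(x) = 4 - (-3)*x/2 = 4 + 3*x/2)
q = 1162/15 (q = 7*(11 + 1/15) = 7*(166/15) = 1162/15 ≈ 77.467)
(y(X(-2)) + q)² = ((4 + 3*(√2*√(-2))/2) + 1162/15)² = ((4 + 3*(√2*(I*√2))/2) + 1162/15)² = ((4 + 3*(2*I)/2) + 1162/15)² = ((4 + 3*I) + 1162/15)² = (1222/15 + 3*I)²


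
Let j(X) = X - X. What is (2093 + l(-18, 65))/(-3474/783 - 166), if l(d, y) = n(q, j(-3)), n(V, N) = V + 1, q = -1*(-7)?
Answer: -16617/1348 ≈ -12.327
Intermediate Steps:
j(X) = 0
q = 7
n(V, N) = 1 + V
l(d, y) = 8 (l(d, y) = 1 + 7 = 8)
(2093 + l(-18, 65))/(-3474/783 - 166) = (2093 + 8)/(-3474/783 - 166) = 2101/(-3474*1/783 - 166) = 2101/(-386/87 - 166) = 2101/(-14828/87) = 2101*(-87/14828) = -16617/1348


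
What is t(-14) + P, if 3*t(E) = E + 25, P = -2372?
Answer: -7105/3 ≈ -2368.3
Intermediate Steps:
t(E) = 25/3 + E/3 (t(E) = (E + 25)/3 = (25 + E)/3 = 25/3 + E/3)
t(-14) + P = (25/3 + (1/3)*(-14)) - 2372 = (25/3 - 14/3) - 2372 = 11/3 - 2372 = -7105/3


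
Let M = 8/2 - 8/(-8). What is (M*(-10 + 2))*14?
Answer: -560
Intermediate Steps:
M = 5 (M = 8*(½) - 8*(-⅛) = 4 + 1 = 5)
(M*(-10 + 2))*14 = (5*(-10 + 2))*14 = (5*(-8))*14 = -40*14 = -560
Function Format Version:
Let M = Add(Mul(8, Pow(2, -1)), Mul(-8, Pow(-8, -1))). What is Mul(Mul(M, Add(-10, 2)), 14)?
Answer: -560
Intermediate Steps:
M = 5 (M = Add(Mul(8, Rational(1, 2)), Mul(-8, Rational(-1, 8))) = Add(4, 1) = 5)
Mul(Mul(M, Add(-10, 2)), 14) = Mul(Mul(5, Add(-10, 2)), 14) = Mul(Mul(5, -8), 14) = Mul(-40, 14) = -560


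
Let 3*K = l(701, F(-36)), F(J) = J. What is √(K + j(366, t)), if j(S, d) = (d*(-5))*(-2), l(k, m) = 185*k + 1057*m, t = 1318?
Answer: 7*√8031/3 ≈ 209.10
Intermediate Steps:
j(S, d) = 10*d (j(S, d) = -5*d*(-2) = 10*d)
K = 91633/3 (K = (185*701 + 1057*(-36))/3 = (129685 - 38052)/3 = (⅓)*91633 = 91633/3 ≈ 30544.)
√(K + j(366, t)) = √(91633/3 + 10*1318) = √(91633/3 + 13180) = √(131173/3) = 7*√8031/3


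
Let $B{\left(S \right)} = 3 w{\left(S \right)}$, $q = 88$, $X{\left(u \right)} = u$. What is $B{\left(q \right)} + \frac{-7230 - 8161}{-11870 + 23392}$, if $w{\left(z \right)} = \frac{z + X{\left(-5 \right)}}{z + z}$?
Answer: $\frac{80081}{1013936} \approx 0.07898$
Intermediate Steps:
$w{\left(z \right)} = \frac{-5 + z}{2 z}$ ($w{\left(z \right)} = \frac{z - 5}{z + z} = \frac{-5 + z}{2 z}$)
$B{\left(S \right)} = \frac{3 \left(-5 + S\right)}{2 S}$ ($B{\left(S \right)} = 3 \frac{-5 + S}{2 S} = \frac{3 \left(-5 + S\right)}{2 S}$)
$B{\left(q \right)} + \frac{-7230 - 8161}{-11870 + 23392} = \frac{3 \left(-5 + 88\right)}{2 \cdot 88} + \frac{-7230 - 8161}{-11870 + 23392} = \frac{3}{2} \cdot \frac{1}{88} \cdot 83 - \frac{15391}{11522} = \frac{249}{176} - \frac{15391}{11522} = \frac{80081}{1013936}$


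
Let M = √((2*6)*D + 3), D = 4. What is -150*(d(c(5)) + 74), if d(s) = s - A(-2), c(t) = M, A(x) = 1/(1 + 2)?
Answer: -11050 - 150*√51 ≈ -12121.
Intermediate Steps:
A(x) = ⅓ (A(x) = 1/3 = ⅓)
M = √51 (M = √((2*6)*4 + 3) = √(12*4 + 3) = √(48 + 3) = √51 ≈ 7.1414)
c(t) = √51
d(s) = -⅓ + s (d(s) = s - 1*⅓ = s - ⅓ = -⅓ + s)
-150*(d(c(5)) + 74) = -150*((-⅓ + √51) + 74) = -150*(221/3 + √51) = -11050 - 150*√51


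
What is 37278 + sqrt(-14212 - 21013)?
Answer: 37278 + 5*I*sqrt(1409) ≈ 37278.0 + 187.68*I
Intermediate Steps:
37278 + sqrt(-14212 - 21013) = 37278 + sqrt(-35225) = 37278 + 5*I*sqrt(1409)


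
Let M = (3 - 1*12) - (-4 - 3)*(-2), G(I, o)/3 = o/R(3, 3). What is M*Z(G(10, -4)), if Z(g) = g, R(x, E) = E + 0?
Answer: 92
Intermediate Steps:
R(x, E) = E
G(I, o) = o (G(I, o) = 3*(o/3) = o)
M = -23 (M = (3 - 12) - (-7)*(-2) = -9 - 1*14 = -9 - 14 = -23)
M*Z(G(10, -4)) = -23*(-4) = 92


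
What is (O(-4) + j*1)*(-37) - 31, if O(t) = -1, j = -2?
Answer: 80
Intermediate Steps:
(O(-4) + j*1)*(-37) - 31 = (-1 - 2*1)*(-37) - 31 = (-1 - 2)*(-37) - 31 = -3*(-37) - 31 = 111 - 31 = 80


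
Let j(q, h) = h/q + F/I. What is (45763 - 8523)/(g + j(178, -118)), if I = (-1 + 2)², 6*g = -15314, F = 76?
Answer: -4971540/330679 ≈ -15.034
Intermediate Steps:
g = -7657/3 (g = (⅙)*(-15314) = -7657/3 ≈ -2552.3)
I = 1 (I = 1² = 1)
j(q, h) = 76 + h/q (j(q, h) = h/q + 76/1 = h/q + 76*1 = h/q + 76 = 76 + h/q)
(45763 - 8523)/(g + j(178, -118)) = (45763 - 8523)/(-7657/3 + (76 - 118/178)) = 37240/(-7657/3 + (76 - 118*1/178)) = 37240/(-7657/3 + (76 - 59/89)) = 37240/(-7657/3 + 6705/89) = 37240/(-661358/267) = 37240*(-267/661358) = -4971540/330679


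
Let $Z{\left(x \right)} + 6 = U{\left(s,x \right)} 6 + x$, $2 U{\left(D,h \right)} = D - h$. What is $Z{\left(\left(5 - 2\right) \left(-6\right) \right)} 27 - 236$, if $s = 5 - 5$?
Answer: $574$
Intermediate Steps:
$s = 0$
$U{\left(D,h \right)} = \frac{D}{2} - \frac{h}{2}$ ($U{\left(D,h \right)} = \frac{D - h}{2} = \frac{D}{2} - \frac{h}{2}$)
$Z{\left(x \right)} = -6 - 2 x$ ($Z{\left(x \right)} = -6 + \left(\left(\frac{1}{2} \cdot 0 - \frac{x}{2}\right) 6 + x\right) = -6 + \left(\left(0 - \frac{x}{2}\right) 6 + x\right) = -6 + \left(- \frac{x}{2} \cdot 6 + x\right) = -6 + \left(- 3 x + x\right) = -6 - 2 x$)
$Z{\left(\left(5 - 2\right) \left(-6\right) \right)} 27 - 236 = \left(-6 - 2 \left(5 - 2\right) \left(-6\right)\right) 27 - 236 = \left(-6 - 2 \cdot 3 \left(-6\right)\right) 27 - 236 = \left(-6 - -36\right) 27 - 236 = \left(-6 + 36\right) 27 - 236 = 30 \cdot 27 - 236 = 810 - 236 = 574$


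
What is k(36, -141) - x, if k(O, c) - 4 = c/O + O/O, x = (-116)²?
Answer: -161459/12 ≈ -13455.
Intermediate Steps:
x = 13456
k(O, c) = 5 + c/O (k(O, c) = 4 + (c/O + O/O) = 4 + (c/O + 1) = 4 + (1 + c/O) = 5 + c/O)
k(36, -141) - x = (5 - 141/36) - 1*13456 = (5 - 141*1/36) - 13456 = (5 - 47/12) - 13456 = 13/12 - 13456 = -161459/12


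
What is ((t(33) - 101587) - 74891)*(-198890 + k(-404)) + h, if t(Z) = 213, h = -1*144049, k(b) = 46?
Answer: 35049093611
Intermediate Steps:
h = -144049
((t(33) - 101587) - 74891)*(-198890 + k(-404)) + h = ((213 - 101587) - 74891)*(-198890 + 46) - 144049 = (-101374 - 74891)*(-198844) - 144049 = -176265*(-198844) - 144049 = 35049237660 - 144049 = 35049093611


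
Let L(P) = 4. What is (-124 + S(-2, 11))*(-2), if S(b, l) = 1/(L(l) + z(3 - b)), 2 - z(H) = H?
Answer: 246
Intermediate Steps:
z(H) = 2 - H
S(b, l) = 1/(3 + b) (S(b, l) = 1/(4 + (2 - (3 - b))) = 1/(4 + (2 + (-3 + b))) = 1/(4 + (-1 + b)) = 1/(3 + b))
(-124 + S(-2, 11))*(-2) = (-124 + 1/(3 - 2))*(-2) = (-124 + 1/1)*(-2) = (-124 + 1)*(-2) = -123*(-2) = 246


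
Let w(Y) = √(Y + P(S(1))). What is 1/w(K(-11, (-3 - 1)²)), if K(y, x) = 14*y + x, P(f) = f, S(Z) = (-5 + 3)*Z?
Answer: -I*√35/70 ≈ -0.084515*I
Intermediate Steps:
S(Z) = -2*Z
K(y, x) = x + 14*y
w(Y) = √(-2 + Y) (w(Y) = √(Y - 2*1) = √(Y - 2) = √(-2 + Y))
1/w(K(-11, (-3 - 1)²)) = 1/(√(-2 + ((-3 - 1)² + 14*(-11)))) = 1/(√(-2 + ((-4)² - 154))) = 1/(√(-2 + (16 - 154))) = 1/(√(-2 - 138)) = 1/(√(-140)) = 1/(2*I*√35) = -I*√35/70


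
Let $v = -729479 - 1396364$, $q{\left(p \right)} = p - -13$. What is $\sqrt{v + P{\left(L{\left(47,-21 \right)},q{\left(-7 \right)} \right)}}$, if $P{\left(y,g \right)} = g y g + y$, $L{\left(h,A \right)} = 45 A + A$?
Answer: $i \sqrt{2161585} \approx 1470.2 i$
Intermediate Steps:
$q{\left(p \right)} = 13 + p$ ($q{\left(p \right)} = p + 13 = 13 + p$)
$L{\left(h,A \right)} = 46 A$
$P{\left(y,g \right)} = y + y g^{2}$ ($P{\left(y,g \right)} = y g^{2} + y = y + y g^{2}$)
$v = -2125843$ ($v = -729479 - 1396364 = -2125843$)
$\sqrt{v + P{\left(L{\left(47,-21 \right)},q{\left(-7 \right)} \right)}} = \sqrt{-2125843 + 46 \left(-21\right) \left(1 + \left(13 - 7\right)^{2}\right)} = \sqrt{-2125843 - 966 \left(1 + 6^{2}\right)} = \sqrt{-2125843 - 966 \left(1 + 36\right)} = \sqrt{-2125843 - 35742} = \sqrt{-2161585} = i \sqrt{2161585}$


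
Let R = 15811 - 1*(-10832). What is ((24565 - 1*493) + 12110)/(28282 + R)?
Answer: 36182/54925 ≈ 0.65875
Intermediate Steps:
R = 26643 (R = 15811 + 10832 = 26643)
((24565 - 1*493) + 12110)/(28282 + R) = ((24565 - 1*493) + 12110)/(28282 + 26643) = ((24565 - 493) + 12110)/54925 = (24072 + 12110)*(1/54925) = 36182*(1/54925) = 36182/54925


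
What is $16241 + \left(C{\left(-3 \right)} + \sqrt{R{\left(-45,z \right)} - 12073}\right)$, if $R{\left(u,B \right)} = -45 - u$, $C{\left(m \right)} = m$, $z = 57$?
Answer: $16238 + i \sqrt{12073} \approx 16238.0 + 109.88 i$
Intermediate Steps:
$16241 + \left(C{\left(-3 \right)} + \sqrt{R{\left(-45,z \right)} - 12073}\right) = 16241 - \left(3 - \sqrt{\left(-45 - -45\right) - 12073}\right) = 16241 - \left(3 - \sqrt{\left(-45 + 45\right) - 12073}\right) = 16241 - \left(3 - \sqrt{0 - 12073}\right) = 16241 - \left(3 - \sqrt{-12073}\right) = 16241 - \left(3 - i \sqrt{12073}\right) = 16238 + i \sqrt{12073}$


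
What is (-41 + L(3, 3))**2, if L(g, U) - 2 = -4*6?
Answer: 3969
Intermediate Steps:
L(g, U) = -22 (L(g, U) = 2 - 4*6 = 2 - 24 = -22)
(-41 + L(3, 3))**2 = (-41 - 22)**2 = (-63)**2 = 3969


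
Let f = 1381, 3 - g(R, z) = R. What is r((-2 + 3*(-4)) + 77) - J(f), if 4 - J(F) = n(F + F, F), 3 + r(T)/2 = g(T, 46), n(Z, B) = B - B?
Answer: -130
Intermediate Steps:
g(R, z) = 3 - R
n(Z, B) = 0
r(T) = -2*T (r(T) = -6 + 2*(3 - T) = -6 + (6 - 2*T) = -2*T)
J(F) = 4 (J(F) = 4 - 1*0 = 4 + 0 = 4)
r((-2 + 3*(-4)) + 77) - J(f) = -2*((-2 + 3*(-4)) + 77) - 1*4 = -2*((-2 - 12) + 77) - 4 = -2*(-14 + 77) - 4 = -2*63 - 4 = -126 - 4 = -130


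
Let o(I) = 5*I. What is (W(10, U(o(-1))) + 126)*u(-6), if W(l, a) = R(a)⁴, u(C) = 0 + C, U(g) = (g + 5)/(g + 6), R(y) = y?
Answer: -756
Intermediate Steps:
U(g) = (5 + g)/(6 + g)
u(C) = C
W(l, a) = a⁴
(W(10, U(o(-1))) + 126)*u(-6) = (((5 + 5*(-1))/(6 + 5*(-1)))⁴ + 126)*(-6) = (((5 - 5)/(6 - 5))⁴ + 126)*(-6) = ((0/1)⁴ + 126)*(-6) = ((1*0)⁴ + 126)*(-6) = (0⁴ + 126)*(-6) = (0 + 126)*(-6) = 126*(-6) = -756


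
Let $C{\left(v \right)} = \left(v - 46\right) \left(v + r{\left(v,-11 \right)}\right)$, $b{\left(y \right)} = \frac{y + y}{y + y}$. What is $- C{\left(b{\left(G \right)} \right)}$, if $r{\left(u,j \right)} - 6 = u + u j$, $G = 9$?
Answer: $-135$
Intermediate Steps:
$b{\left(y \right)} = 1$ ($b{\left(y \right)} = \frac{2 y}{2 y} = 2 y \frac{1}{2 y} = 1$)
$r{\left(u,j \right)} = 6 + u + j u$ ($r{\left(u,j \right)} = 6 + \left(u + u j\right) = 6 + \left(u + j u\right) = 6 + u + j u$)
$C{\left(v \right)} = \left(-46 + v\right) \left(6 - 9 v\right)$ ($C{\left(v \right)} = \left(v - 46\right) \left(v + \left(6 + v - 11 v\right)\right) = \left(-46 + v\right) \left(v - \left(-6 + 10 v\right)\right) = \left(-46 + v\right) \left(6 - 9 v\right)$)
$- C{\left(b{\left(G \right)} \right)} = - (-276 - 9 \cdot 1^{2} + 420 \cdot 1) = - (-276 - 9 + 420) = \left(-1\right) 135 = -135$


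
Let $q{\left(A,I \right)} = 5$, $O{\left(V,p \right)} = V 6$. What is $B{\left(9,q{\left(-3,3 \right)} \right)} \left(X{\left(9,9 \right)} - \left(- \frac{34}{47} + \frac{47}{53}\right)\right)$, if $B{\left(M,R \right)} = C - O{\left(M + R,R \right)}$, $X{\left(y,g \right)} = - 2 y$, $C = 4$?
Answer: $\frac{3619600}{2491} \approx 1453.1$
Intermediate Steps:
$O{\left(V,p \right)} = 6 V$
$B{\left(M,R \right)} = 4 - 6 M - 6 R$ ($B{\left(M,R \right)} = 4 - 6 \left(M + R\right) = 4 - \left(6 M + 6 R\right) = 4 - 6 M - 6 R$)
$B{\left(9,q{\left(-3,3 \right)} \right)} \left(X{\left(9,9 \right)} - \left(- \frac{34}{47} + \frac{47}{53}\right)\right) = \left(4 - 54 - 30\right) \left(\left(-2\right) 9 - \left(- \frac{34}{47} + \frac{47}{53}\right)\right) = \left(4 - 54 - 30\right) \left(-18 - \frac{407}{2491}\right) = - 80 \left(-18 + \left(- \frac{47}{53} + \frac{34}{47}\right)\right) = - 80 \left(-18 - \frac{407}{2491}\right) = \left(-80\right) \left(- \frac{45245}{2491}\right) = \frac{3619600}{2491}$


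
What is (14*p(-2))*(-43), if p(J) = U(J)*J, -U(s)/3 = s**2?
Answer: -14448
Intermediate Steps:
U(s) = -3*s**2
p(J) = -3*J**3 (p(J) = (-3*J**2)*J = -3*J**3)
(14*p(-2))*(-43) = (14*(-3*(-2)**3))*(-43) = (14*(-3*(-8)))*(-43) = (14*24)*(-43) = 336*(-43) = -14448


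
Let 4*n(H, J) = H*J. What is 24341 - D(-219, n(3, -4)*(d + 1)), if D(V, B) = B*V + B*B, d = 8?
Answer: 17699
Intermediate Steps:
n(H, J) = H*J/4 (n(H, J) = (H*J)/4 = H*J/4)
D(V, B) = B² + B*V (D(V, B) = B*V + B² = B² + B*V)
24341 - D(-219, n(3, -4)*(d + 1)) = 24341 - ((¼)*3*(-4))*(8 + 1)*(((¼)*3*(-4))*(8 + 1) - 219) = 24341 - (-3*9)*(-3*9 - 219) = 24341 - (-27)*(-27 - 219) = 24341 - (-27)*(-246) = 24341 - 1*6642 = 24341 - 6642 = 17699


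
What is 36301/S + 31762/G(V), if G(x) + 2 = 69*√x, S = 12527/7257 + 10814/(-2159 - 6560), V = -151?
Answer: 330255011657711857/4420711139845 - 2191578*I*√151/718915 ≈ 74706.0 - 37.46*I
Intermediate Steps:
S = 30745715/63273783 (S = 12527*(1/7257) + 10814/(-8719) = 12527/7257 + 10814*(-1/8719) = 12527/7257 - 10814/8719 = 30745715/63273783 ≈ 0.48592)
G(x) = -2 + 69*√x
36301/S + 31762/G(V) = 36301/(30745715/63273783) + 31762/(-2 + 69*√(-151)) = 36301*(63273783/30745715) + 31762/(-2 + 69*(I*√151)) = 2296901596683/30745715 + 31762/(-2 + 69*I*√151)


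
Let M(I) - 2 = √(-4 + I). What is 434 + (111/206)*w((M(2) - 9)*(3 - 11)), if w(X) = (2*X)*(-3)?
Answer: 26054/103 + 2664*I*√2/103 ≈ 252.95 + 36.577*I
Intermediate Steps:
M(I) = 2 + √(-4 + I)
w(X) = -6*X
434 + (111/206)*w((M(2) - 9)*(3 - 11)) = 434 + (111/206)*(-6*((2 + √(-4 + 2)) - 9)*(3 - 11)) = 434 + (111*(1/206))*(-6*((2 + √(-2)) - 9)*(-8)) = 434 + 111*(-6*((2 + I*√2) - 9)*(-8))/206 = 434 + 111*(-6*(-7 + I*√2)*(-8))/206 = 434 + 111*(-6*(56 - 8*I*√2))/206 = 434 + 111*(-336 + 48*I*√2)/206 = 434 + (-18648/103 + 2664*I*√2/103) = 26054/103 + 2664*I*√2/103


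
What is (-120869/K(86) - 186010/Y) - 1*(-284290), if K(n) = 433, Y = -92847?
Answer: 11418098300077/40202751 ≈ 2.8401e+5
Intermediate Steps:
(-120869/K(86) - 186010/Y) - 1*(-284290) = (-120869/433 - 186010/(-92847)) - 1*(-284290) = (-120869*1/433 - 186010*(-1/92847)) + 284290 = (-120869/433 + 186010/92847) + 284290 = -11141781713/40202751 + 284290 = 11418098300077/40202751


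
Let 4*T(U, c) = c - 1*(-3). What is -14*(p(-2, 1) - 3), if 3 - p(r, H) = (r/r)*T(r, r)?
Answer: 7/2 ≈ 3.5000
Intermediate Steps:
T(U, c) = ¾ + c/4 (T(U, c) = (c - 1*(-3))/4 = (c + 3)/4 = (3 + c)/4 = ¾ + c/4)
p(r, H) = 9/4 - r/4 (p(r, H) = 3 - r/r*(¾ + r/4) = 3 - (¾ + r/4) = 3 + (-¾ - r/4) = 9/4 - r/4)
-14*(p(-2, 1) - 3) = -14*((9/4 - ¼*(-2)) - 3) = -14*((9/4 + ½) - 3) = -14*(11/4 - 3) = -14*(-¼) = 7/2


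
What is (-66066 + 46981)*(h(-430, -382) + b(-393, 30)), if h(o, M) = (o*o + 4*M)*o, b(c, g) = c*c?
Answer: 1501903827435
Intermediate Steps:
b(c, g) = c**2
h(o, M) = o*(o**2 + 4*M) (h(o, M) = (o**2 + 4*M)*o = o*(o**2 + 4*M))
(-66066 + 46981)*(h(-430, -382) + b(-393, 30)) = (-66066 + 46981)*(-430*((-430)**2 + 4*(-382)) + (-393)**2) = -19085*(-430*(184900 - 1528) + 154449) = -19085*(-430*183372 + 154449) = -19085*(-78849960 + 154449) = -19085*(-78695511) = 1501903827435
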